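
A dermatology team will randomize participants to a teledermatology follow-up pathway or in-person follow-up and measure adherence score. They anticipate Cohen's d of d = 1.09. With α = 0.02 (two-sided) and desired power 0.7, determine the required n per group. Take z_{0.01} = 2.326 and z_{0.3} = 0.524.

For two independent groups with equal n: n = 2·((z_{α/2} + z_β) / d)².
z_{α/2} + z_β = 2.326 + 0.524 = 2.850.
n = 2 × (2.850 / 1.09)² = 2 × 2.615² = 2 × 6.84 = 13.7.
Round up to the next whole participant.

n = 14 per group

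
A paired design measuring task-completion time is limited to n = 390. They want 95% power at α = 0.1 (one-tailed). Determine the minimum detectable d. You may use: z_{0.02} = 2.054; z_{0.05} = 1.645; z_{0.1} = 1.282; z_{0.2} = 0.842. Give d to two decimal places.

d_min ≈ 0.15

For a single sample (or paired design) of n = 390: d_min = (z_{α} + z_β)/√n.
z-sum = 1.282 + 1.645 = 2.927.
d_min = 2.927 / √390 = 2.927 / 19.748 = 0.148.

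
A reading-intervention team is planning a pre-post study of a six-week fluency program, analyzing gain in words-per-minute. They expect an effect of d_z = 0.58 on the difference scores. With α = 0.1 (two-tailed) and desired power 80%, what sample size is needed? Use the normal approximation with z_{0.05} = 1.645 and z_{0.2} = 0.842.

For a paired (one-sample on differences) test: n = ((z_{α/2} + z_β) / d)².
z_{α/2} + z_β = 1.645 + 0.842 = 2.487.
n = (2.487 / 0.58)² = 4.288² = 18.39.
Round up.

n = 19 pairs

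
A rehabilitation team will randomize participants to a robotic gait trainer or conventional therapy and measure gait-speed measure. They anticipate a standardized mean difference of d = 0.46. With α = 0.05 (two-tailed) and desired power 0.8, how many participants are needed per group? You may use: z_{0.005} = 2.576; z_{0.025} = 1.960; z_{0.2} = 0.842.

n = 75 per group

For two independent groups with equal n: n = 2·((z_{α/2} + z_β) / d)².
z_{α/2} + z_β = 1.960 + 0.842 = 2.802.
n = 2 × (2.802 / 0.46)² = 2 × 6.091² = 2 × 37.10 = 74.2.
Round up to the next whole participant.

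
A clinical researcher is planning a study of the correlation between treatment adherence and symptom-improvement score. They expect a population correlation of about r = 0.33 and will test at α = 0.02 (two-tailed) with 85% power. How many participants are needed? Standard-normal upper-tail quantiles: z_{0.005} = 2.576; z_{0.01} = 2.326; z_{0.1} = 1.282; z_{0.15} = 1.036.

Fisher's z: C = ½·ln((1+r)/(1−r)) = ½·ln(1.9851) = 0.3428.
n = ((z_{α/2} + z_β)/C)² + 3.
(2.326 + 1.036) / 0.3428 = 3.362 / 0.3428 = 9.807.
n = 9.807² + 3 = 96.19 + 3 = 99.2.
Round up.

n = 100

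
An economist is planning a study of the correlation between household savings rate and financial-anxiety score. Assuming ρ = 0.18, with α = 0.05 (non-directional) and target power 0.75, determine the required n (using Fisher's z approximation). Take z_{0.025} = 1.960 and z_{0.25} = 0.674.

n = 213

Fisher's z: C = ½·ln((1+r)/(1−r)) = ½·ln(1.4390) = 0.1820.
n = ((z_{α/2} + z_β)/C)² + 3.
(1.960 + 0.674) / 0.1820 = 2.634 / 0.1820 = 14.473.
n = 14.473² + 3 = 209.45 + 3 = 212.5.
Round up.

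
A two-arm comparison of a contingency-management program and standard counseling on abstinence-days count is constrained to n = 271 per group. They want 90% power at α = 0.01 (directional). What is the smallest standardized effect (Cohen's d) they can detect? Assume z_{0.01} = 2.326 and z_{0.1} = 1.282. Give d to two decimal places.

For two independent groups of n = 271 each: d_min = (z_{α} + z_β)·√(2/n).
z-sum = 2.326 + 1.282 = 3.608.
d_min = 3.608 × √(2/271) = 3.608 × 0.0859 = 0.310.

d_min ≈ 0.31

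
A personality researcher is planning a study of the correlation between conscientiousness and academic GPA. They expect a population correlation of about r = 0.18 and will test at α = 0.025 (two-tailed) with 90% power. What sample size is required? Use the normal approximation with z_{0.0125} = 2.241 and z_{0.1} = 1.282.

Fisher's z: C = ½·ln((1+r)/(1−r)) = ½·ln(1.4390) = 0.1820.
n = ((z_{α/2} + z_β)/C)² + 3.
(2.241 + 1.282) / 0.1820 = 3.523 / 0.1820 = 19.357.
n = 19.357² + 3 = 374.70 + 3 = 377.7.
Round up.

n = 378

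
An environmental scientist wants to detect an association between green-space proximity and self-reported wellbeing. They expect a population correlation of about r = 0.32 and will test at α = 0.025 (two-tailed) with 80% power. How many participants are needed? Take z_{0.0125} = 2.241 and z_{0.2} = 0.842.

n = 90

Fisher's z: C = ½·ln((1+r)/(1−r)) = ½·ln(1.9412) = 0.3316.
n = ((z_{α/2} + z_β)/C)² + 3.
(2.241 + 0.842) / 0.3316 = 3.083 / 0.3316 = 9.297.
n = 9.297² + 3 = 86.44 + 3 = 89.4.
Round up.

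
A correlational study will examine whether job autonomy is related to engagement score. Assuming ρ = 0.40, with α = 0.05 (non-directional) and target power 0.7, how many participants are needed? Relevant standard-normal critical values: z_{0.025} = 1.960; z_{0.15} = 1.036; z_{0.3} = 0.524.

n = 38

Fisher's z: C = ½·ln((1+r)/(1−r)) = ½·ln(2.3333) = 0.4236.
n = ((z_{α/2} + z_β)/C)² + 3.
(1.960 + 0.524) / 0.4236 = 2.484 / 0.4236 = 5.864.
n = 5.864² + 3 = 34.39 + 3 = 37.4.
Round up.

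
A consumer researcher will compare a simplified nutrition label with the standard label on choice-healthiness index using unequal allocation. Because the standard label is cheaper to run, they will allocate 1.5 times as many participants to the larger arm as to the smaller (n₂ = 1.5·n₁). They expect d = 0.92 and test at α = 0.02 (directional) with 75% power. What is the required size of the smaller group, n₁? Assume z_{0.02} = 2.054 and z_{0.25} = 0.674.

n₁ = 15

With allocation ratio k = n₂/n₁ = 1.5, Var(x̄₁−x̄₂) = σ²(1/n₁ + 1/(k·n₁)) = σ²·(k+1)/(k·n₁).
So n₁ = (1 + 1/k)·((z_{α} + z_β)/d)² = 1.667 × (2.728/0.92)².
n₁ = 1.667 × 8.79 = 14.7.
Round up: n₁ = 15, giving n₂ = ⌈1.5 × 15⌉ = ⌈22.5⌉ = 23.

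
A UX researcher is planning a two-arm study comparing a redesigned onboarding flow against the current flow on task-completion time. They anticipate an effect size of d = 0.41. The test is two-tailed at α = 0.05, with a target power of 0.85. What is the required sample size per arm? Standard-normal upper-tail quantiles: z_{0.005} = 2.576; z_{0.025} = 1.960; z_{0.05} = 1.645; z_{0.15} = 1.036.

n = 107 per group

For two independent groups with equal n: n = 2·((z_{α/2} + z_β) / d)².
z_{α/2} + z_β = 1.960 + 1.036 = 2.996.
n = 2 × (2.996 / 0.41)² = 2 × 7.307² = 2 × 53.40 = 106.8.
Round up to the next whole participant.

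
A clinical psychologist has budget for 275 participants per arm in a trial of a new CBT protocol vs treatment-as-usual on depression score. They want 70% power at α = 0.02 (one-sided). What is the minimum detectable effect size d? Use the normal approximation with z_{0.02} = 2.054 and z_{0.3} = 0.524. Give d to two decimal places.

d_min ≈ 0.22

For two independent groups of n = 275 each: d_min = (z_{α} + z_β)·√(2/n).
z-sum = 2.054 + 0.524 = 2.578.
d_min = 2.578 × √(2/275) = 2.578 × 0.0853 = 0.220.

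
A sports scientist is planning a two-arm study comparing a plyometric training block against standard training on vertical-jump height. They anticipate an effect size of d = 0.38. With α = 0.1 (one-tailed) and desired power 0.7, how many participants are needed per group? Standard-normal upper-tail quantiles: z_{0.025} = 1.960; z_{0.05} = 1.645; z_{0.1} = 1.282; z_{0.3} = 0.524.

For two independent groups with equal n: n = 2·((z_{α} + z_β) / d)².
z_{α} + z_β = 1.282 + 0.524 = 1.806.
n = 2 × (1.806 / 0.38)² = 2 × 4.753² = 2 × 22.59 = 45.2.
Round up to the next whole participant.

n = 46 per group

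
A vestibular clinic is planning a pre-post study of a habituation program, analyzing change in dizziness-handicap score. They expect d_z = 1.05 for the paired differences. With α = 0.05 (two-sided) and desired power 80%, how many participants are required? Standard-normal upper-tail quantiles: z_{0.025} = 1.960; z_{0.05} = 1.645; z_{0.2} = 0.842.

For a paired (one-sample on differences) test: n = ((z_{α/2} + z_β) / d)².
z_{α/2} + z_β = 1.960 + 0.842 = 2.802.
n = (2.802 / 1.05)² = 2.669² = 7.12.
Round up.

n = 8 pairs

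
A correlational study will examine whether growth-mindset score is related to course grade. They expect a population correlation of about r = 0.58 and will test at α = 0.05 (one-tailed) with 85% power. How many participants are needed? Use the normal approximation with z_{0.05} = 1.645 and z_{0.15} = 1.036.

n = 20

Fisher's z: C = ½·ln((1+r)/(1−r)) = ½·ln(3.7619) = 0.6625.
n = ((z_{α} + z_β)/C)² + 3.
(1.645 + 1.036) / 0.6625 = 2.681 / 0.6625 = 4.047.
n = 4.047² + 3 = 16.38 + 3 = 19.4.
Round up.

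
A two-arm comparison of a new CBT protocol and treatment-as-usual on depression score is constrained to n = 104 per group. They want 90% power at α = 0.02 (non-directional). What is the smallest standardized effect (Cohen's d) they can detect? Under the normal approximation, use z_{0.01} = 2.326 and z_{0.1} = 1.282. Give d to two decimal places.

For two independent groups of n = 104 each: d_min = (z_{α/2} + z_β)·√(2/n).
z-sum = 2.326 + 1.282 = 3.608.
d_min = 3.608 × √(2/104) = 3.608 × 0.1387 = 0.500.

d_min ≈ 0.50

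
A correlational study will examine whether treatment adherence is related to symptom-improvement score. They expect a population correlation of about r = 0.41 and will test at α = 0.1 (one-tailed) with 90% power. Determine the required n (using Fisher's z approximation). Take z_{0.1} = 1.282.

n = 38

Fisher's z: C = ½·ln((1+r)/(1−r)) = ½·ln(2.3898) = 0.4356.
n = ((z_{α} + z_β)/C)² + 3.
(1.282 + 1.282) / 0.4356 = 2.564 / 0.4356 = 5.886.
n = 5.886² + 3 = 34.65 + 3 = 37.6.
Round up.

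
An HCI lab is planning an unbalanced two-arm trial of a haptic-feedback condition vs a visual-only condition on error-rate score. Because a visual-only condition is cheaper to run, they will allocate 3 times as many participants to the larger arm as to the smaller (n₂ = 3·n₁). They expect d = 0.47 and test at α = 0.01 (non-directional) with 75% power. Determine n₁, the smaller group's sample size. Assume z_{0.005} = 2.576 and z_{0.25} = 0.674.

With allocation ratio k = n₂/n₁ = 3, Var(x̄₁−x̄₂) = σ²(1/n₁ + 1/(k·n₁)) = σ²·(k+1)/(k·n₁).
So n₁ = (1 + 1/k)·((z_{α/2} + z_β)/d)² = 1.333 × (3.250/0.47)².
n₁ = 1.333 × 47.82 = 63.8.
Round up: n₁ = 64, giving n₂ = 3 × 64 = 192.

n₁ = 64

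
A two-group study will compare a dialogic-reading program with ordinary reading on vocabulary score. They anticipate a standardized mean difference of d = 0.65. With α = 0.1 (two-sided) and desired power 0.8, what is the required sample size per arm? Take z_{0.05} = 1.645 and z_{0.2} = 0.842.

n = 30 per group

For two independent groups with equal n: n = 2·((z_{α/2} + z_β) / d)².
z_{α/2} + z_β = 1.645 + 0.842 = 2.487.
n = 2 × (2.487 / 0.65)² = 2 × 3.826² = 2 × 14.64 = 29.3.
Round up to the next whole participant.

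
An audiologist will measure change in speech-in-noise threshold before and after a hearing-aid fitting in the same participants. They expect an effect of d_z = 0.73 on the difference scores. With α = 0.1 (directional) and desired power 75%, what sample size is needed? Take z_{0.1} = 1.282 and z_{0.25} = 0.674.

For a paired (one-sample on differences) test: n = ((z_{α} + z_β) / d)².
z_{α} + z_β = 1.282 + 0.674 = 1.956.
n = (1.956 / 0.73)² = 2.679² = 7.18.
Round up.

n = 8 pairs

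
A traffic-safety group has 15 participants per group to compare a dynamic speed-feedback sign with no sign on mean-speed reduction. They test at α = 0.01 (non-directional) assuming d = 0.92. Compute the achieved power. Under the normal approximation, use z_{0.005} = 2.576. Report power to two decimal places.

power ≈ 0.48

For two equal groups, power = Φ(d·√(n/2) − z_{α/2}).
d·√(n/2) = 0.92 × √(15/2) = 0.92 × 2.739 = 2.520.
z_β = 2.520 − 2.576 = -0.056.
Power = Φ(-0.056) = 0.477.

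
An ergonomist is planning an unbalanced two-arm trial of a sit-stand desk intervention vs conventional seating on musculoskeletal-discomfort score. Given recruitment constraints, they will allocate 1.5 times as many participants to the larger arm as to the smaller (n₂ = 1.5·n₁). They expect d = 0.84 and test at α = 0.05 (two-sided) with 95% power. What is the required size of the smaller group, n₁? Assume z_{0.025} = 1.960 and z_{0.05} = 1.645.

n₁ = 31

With allocation ratio k = n₂/n₁ = 1.5, Var(x̄₁−x̄₂) = σ²(1/n₁ + 1/(k·n₁)) = σ²·(k+1)/(k·n₁).
So n₁ = (1 + 1/k)·((z_{α/2} + z_β)/d)² = 1.667 × (3.605/0.84)².
n₁ = 1.667 × 18.42 = 30.7.
Round up: n₁ = 31, giving n₂ = ⌈1.5 × 31⌉ = ⌈46.5⌉ = 47.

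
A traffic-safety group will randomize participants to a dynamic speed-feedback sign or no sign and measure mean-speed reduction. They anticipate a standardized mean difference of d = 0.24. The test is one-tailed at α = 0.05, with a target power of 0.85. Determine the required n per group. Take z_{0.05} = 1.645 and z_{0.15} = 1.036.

n = 250 per group

For two independent groups with equal n: n = 2·((z_{α} + z_β) / d)².
z_{α} + z_β = 1.645 + 1.036 = 2.681.
n = 2 × (2.681 / 0.24)² = 2 × 11.171² = 2 × 124.79 = 249.6.
Round up to the next whole participant.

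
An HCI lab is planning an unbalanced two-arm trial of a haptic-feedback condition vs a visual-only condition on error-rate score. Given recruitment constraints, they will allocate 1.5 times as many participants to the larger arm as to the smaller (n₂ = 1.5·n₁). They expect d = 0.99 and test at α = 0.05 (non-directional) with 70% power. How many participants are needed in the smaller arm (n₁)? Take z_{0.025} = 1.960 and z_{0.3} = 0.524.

n₁ = 11

With allocation ratio k = n₂/n₁ = 1.5, Var(x̄₁−x̄₂) = σ²(1/n₁ + 1/(k·n₁)) = σ²·(k+1)/(k·n₁).
So n₁ = (1 + 1/k)·((z_{α/2} + z_β)/d)² = 1.667 × (2.484/0.99)².
n₁ = 1.667 × 6.30 = 10.5.
Round up: n₁ = 11, giving n₂ = ⌈1.5 × 11⌉ = ⌈16.5⌉ = 17.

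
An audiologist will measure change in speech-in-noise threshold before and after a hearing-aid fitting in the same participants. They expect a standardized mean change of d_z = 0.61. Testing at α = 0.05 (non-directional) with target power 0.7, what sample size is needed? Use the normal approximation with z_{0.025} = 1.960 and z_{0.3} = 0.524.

n = 17 pairs

For a paired (one-sample on differences) test: n = ((z_{α/2} + z_β) / d)².
z_{α/2} + z_β = 1.960 + 0.524 = 2.484.
n = (2.484 / 0.61)² = 4.072² = 16.58.
Round up.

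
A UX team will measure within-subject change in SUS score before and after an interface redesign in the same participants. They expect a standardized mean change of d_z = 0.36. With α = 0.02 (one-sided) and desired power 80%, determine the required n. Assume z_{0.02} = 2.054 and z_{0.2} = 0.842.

n = 65 pairs

For a paired (one-sample on differences) test: n = ((z_{α} + z_β) / d)².
z_{α} + z_β = 2.054 + 0.842 = 2.896.
n = (2.896 / 0.36)² = 8.044² = 64.71.
Round up.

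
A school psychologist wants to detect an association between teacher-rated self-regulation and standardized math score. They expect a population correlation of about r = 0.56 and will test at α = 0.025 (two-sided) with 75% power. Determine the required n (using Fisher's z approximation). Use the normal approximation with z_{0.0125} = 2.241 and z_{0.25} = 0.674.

n = 25

Fisher's z: C = ½·ln((1+r)/(1−r)) = ½·ln(3.5455) = 0.6328.
n = ((z_{α/2} + z_β)/C)² + 3.
(2.241 + 0.674) / 0.6328 = 2.915 / 0.6328 = 4.607.
n = 4.607² + 3 = 21.22 + 3 = 24.2.
Round up.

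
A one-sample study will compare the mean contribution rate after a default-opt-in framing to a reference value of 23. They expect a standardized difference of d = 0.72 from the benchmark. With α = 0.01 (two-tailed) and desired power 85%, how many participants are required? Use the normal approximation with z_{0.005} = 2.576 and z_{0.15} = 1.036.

n = 26

For a one-sample test: n = ((z_{α/2} + z_β) / d)².
z_{α/2} + z_β = 2.576 + 1.036 = 3.612.
n = (3.612 / 0.72)² = 5.017² = 25.17.
Round up.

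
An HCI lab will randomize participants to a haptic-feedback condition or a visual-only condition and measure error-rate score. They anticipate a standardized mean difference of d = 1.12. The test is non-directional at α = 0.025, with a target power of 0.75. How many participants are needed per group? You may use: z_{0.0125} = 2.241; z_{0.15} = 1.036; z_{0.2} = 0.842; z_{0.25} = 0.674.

n = 14 per group

For two independent groups with equal n: n = 2·((z_{α/2} + z_β) / d)².
z_{α/2} + z_β = 2.241 + 0.674 = 2.915.
n = 2 × (2.915 / 1.12)² = 2 × 2.603² = 2 × 6.77 = 13.5.
Round up to the next whole participant.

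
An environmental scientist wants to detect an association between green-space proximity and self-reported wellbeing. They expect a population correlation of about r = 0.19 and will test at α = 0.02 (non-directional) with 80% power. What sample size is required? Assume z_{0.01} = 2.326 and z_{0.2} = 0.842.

Fisher's z: C = ½·ln((1+r)/(1−r)) = ½·ln(1.4691) = 0.1923.
n = ((z_{α/2} + z_β)/C)² + 3.
(2.326 + 0.842) / 0.1923 = 3.168 / 0.1923 = 16.474.
n = 16.474² + 3 = 271.40 + 3 = 274.4.
Round up.

n = 275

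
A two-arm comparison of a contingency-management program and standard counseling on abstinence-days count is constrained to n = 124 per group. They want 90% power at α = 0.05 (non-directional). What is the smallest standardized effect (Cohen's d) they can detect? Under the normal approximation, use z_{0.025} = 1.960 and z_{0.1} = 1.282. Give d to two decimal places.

For two independent groups of n = 124 each: d_min = (z_{α/2} + z_β)·√(2/n).
z-sum = 1.960 + 1.282 = 3.242.
d_min = 3.242 × √(2/124) = 3.242 × 0.1270 = 0.412.

d_min ≈ 0.41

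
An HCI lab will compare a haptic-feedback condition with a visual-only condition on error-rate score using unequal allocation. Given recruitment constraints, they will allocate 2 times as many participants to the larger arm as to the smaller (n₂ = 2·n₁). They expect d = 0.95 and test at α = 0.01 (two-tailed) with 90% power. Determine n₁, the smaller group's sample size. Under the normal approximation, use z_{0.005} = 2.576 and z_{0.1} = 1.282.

n₁ = 25

With allocation ratio k = n₂/n₁ = 2, Var(x̄₁−x̄₂) = σ²(1/n₁ + 1/(k·n₁)) = σ²·(k+1)/(k·n₁).
So n₁ = (1 + 1/k)·((z_{α/2} + z_β)/d)² = 1.500 × (3.858/0.95)².
n₁ = 1.500 × 16.49 = 24.7.
Round up: n₁ = 25, giving n₂ = 2 × 25 = 50.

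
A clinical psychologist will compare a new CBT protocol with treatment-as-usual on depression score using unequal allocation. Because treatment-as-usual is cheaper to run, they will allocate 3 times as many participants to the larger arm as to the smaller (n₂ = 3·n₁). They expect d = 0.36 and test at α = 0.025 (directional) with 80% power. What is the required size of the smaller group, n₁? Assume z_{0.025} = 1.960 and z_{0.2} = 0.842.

With allocation ratio k = n₂/n₁ = 3, Var(x̄₁−x̄₂) = σ²(1/n₁ + 1/(k·n₁)) = σ²·(k+1)/(k·n₁).
So n₁ = (1 + 1/k)·((z_{α} + z_β)/d)² = 1.333 × (2.802/0.36)².
n₁ = 1.333 × 60.58 = 80.8.
Round up: n₁ = 81, giving n₂ = 3 × 81 = 243.

n₁ = 81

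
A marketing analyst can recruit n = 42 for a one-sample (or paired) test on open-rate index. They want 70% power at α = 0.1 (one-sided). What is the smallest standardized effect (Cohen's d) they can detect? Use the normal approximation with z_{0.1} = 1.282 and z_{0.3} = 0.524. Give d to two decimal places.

For a single sample (or paired design) of n = 42: d_min = (z_{α} + z_β)/√n.
z-sum = 1.282 + 0.524 = 1.806.
d_min = 1.806 / √42 = 1.806 / 6.481 = 0.279.

d_min ≈ 0.28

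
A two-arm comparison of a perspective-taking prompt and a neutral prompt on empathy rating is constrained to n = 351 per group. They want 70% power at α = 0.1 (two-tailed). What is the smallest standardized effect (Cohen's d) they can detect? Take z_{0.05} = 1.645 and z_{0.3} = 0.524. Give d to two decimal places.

For two independent groups of n = 351 each: d_min = (z_{α/2} + z_β)·√(2/n).
z-sum = 1.645 + 0.524 = 2.169.
d_min = 2.169 × √(2/351) = 2.169 × 0.0755 = 0.164.

d_min ≈ 0.16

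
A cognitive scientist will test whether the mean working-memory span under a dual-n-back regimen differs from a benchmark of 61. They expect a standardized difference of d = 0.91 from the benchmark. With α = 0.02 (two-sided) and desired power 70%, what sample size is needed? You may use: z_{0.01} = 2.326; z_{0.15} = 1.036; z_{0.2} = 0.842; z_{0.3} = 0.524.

n = 10

For a one-sample test: n = ((z_{α/2} + z_β) / d)².
z_{α/2} + z_β = 2.326 + 0.524 = 2.850.
n = (2.850 / 0.91)² = 3.132² = 9.81.
Round up.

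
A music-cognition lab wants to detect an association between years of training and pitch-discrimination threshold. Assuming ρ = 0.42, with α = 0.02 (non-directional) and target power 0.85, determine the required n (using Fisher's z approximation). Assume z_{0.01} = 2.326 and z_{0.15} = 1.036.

n = 60

Fisher's z: C = ½·ln((1+r)/(1−r)) = ½·ln(2.4483) = 0.4477.
n = ((z_{α/2} + z_β)/C)² + 3.
(2.326 + 1.036) / 0.4477 = 3.362 / 0.4477 = 7.509.
n = 7.509² + 3 = 56.39 + 3 = 59.4.
Round up.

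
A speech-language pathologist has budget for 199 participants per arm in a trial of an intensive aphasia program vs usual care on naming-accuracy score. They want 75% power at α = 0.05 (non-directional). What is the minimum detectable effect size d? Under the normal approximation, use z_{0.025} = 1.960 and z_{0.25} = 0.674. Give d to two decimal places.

For two independent groups of n = 199 each: d_min = (z_{α/2} + z_β)·√(2/n).
z-sum = 1.960 + 0.674 = 2.634.
d_min = 2.634 × √(2/199) = 2.634 × 0.1003 = 0.264.

d_min ≈ 0.26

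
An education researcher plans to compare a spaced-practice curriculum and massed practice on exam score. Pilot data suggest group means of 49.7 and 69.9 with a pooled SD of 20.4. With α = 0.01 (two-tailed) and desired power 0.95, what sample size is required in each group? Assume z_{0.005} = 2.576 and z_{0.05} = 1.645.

n = 37 per group

Cohen's d = |M₁ − M₂| / SD_pooled = |49.7 − 69.9| / 20.4 = 20.2 / 20.4 = 0.990.
For two independent groups with equal n: n = 2·((z_{α/2} + z_β) / d)².
z_{α/2} + z_β = 2.576 + 1.645 = 4.221.
n = 2 × (4.221 / 0.990)² = 2 × 4.264² = 2 × 18.18 = 36.4.
Round up to the next whole participant.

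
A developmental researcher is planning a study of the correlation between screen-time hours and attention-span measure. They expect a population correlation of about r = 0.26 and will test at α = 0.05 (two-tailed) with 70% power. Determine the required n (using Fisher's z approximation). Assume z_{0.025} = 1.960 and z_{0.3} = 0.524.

n = 91

Fisher's z: C = ½·ln((1+r)/(1−r)) = ½·ln(1.7027) = 0.2661.
n = ((z_{α/2} + z_β)/C)² + 3.
(1.960 + 0.524) / 0.2661 = 2.484 / 0.2661 = 9.335.
n = 9.335² + 3 = 87.14 + 3 = 90.1.
Round up.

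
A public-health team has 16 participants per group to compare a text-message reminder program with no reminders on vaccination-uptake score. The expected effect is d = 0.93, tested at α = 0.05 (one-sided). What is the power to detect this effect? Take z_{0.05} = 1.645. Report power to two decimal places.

power ≈ 0.84

For two equal groups, power = Φ(d·√(n/2) − z_{α}).
d·√(n/2) = 0.93 × √(16/2) = 0.93 × 2.828 = 2.630.
z_β = 2.630 − 1.645 = 0.985.
Power = Φ(0.985) = 0.838.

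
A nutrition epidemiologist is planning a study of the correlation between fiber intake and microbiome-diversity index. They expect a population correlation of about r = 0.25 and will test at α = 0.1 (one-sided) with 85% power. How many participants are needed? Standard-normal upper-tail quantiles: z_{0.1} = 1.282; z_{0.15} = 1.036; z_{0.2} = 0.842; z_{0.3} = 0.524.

n = 86

Fisher's z: C = ½·ln((1+r)/(1−r)) = ½·ln(1.6667) = 0.2554.
n = ((z_{α} + z_β)/C)² + 3.
(1.282 + 1.036) / 0.2554 = 2.318 / 0.2554 = 9.076.
n = 9.076² + 3 = 82.37 + 3 = 85.4.
Round up.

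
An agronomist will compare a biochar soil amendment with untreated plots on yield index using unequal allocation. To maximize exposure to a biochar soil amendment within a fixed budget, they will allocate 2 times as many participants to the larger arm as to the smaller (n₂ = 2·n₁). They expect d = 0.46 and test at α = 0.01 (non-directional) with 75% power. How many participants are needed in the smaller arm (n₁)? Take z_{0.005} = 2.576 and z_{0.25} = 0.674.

n₁ = 75

With allocation ratio k = n₂/n₁ = 2, Var(x̄₁−x̄₂) = σ²(1/n₁ + 1/(k·n₁)) = σ²·(k+1)/(k·n₁).
So n₁ = (1 + 1/k)·((z_{α/2} + z_β)/d)² = 1.500 × (3.250/0.46)².
n₁ = 1.500 × 49.92 = 74.9.
Round up: n₁ = 75, giving n₂ = 2 × 75 = 150.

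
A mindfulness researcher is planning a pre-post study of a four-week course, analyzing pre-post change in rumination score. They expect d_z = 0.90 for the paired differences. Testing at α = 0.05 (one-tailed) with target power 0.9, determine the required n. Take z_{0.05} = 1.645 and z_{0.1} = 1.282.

For a paired (one-sample on differences) test: n = ((z_{α} + z_β) / d)².
z_{α} + z_β = 1.645 + 1.282 = 2.927.
n = (2.927 / 0.90)² = 3.252² = 10.58.
Round up.

n = 11 pairs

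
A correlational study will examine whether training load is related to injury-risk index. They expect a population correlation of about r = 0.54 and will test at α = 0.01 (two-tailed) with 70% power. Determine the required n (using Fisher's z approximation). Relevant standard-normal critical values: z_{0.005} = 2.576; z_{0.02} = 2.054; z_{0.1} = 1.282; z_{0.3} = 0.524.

n = 30

Fisher's z: C = ½·ln((1+r)/(1−r)) = ½·ln(3.3478) = 0.6042.
n = ((z_{α/2} + z_β)/C)² + 3.
(2.576 + 0.524) / 0.6042 = 3.100 / 0.6042 = 5.131.
n = 5.131² + 3 = 26.32 + 3 = 29.3.
Round up.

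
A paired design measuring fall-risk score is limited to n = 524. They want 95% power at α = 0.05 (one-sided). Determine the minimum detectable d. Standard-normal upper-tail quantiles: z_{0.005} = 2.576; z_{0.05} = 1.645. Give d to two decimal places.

For a single sample (or paired design) of n = 524: d_min = (z_{α} + z_β)/√n.
z-sum = 1.645 + 1.645 = 3.290.
d_min = 3.290 / √524 = 3.290 / 22.891 = 0.144.

d_min ≈ 0.14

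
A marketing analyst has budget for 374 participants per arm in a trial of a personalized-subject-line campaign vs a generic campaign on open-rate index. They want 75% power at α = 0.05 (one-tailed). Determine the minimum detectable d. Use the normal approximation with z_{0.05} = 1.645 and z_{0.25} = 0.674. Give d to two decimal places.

d_min ≈ 0.17

For two independent groups of n = 374 each: d_min = (z_{α} + z_β)·√(2/n).
z-sum = 1.645 + 0.674 = 2.319.
d_min = 2.319 × √(2/374) = 2.319 × 0.0731 = 0.170.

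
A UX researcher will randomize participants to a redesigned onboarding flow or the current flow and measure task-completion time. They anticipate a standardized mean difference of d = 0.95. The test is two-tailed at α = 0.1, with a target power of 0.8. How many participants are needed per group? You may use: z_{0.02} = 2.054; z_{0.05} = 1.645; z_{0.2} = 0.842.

For two independent groups with equal n: n = 2·((z_{α/2} + z_β) / d)².
z_{α/2} + z_β = 1.645 + 0.842 = 2.487.
n = 2 × (2.487 / 0.95)² = 2 × 2.618² = 2 × 6.85 = 13.7.
Round up to the next whole participant.

n = 14 per group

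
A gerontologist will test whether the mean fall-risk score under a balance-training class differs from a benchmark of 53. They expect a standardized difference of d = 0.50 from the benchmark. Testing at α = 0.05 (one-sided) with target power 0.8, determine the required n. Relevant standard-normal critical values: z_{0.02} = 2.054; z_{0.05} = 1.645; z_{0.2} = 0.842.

n = 25

For a one-sample test: n = ((z_{α} + z_β) / d)².
z_{α} + z_β = 1.645 + 0.842 = 2.487.
n = (2.487 / 0.50)² = 4.974² = 24.74.
Round up.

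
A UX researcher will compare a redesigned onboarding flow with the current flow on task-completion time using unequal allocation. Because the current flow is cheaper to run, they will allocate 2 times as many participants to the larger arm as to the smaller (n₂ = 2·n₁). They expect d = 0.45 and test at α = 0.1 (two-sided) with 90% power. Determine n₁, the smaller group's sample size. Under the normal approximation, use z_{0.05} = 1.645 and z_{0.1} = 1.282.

With allocation ratio k = n₂/n₁ = 2, Var(x̄₁−x̄₂) = σ²(1/n₁ + 1/(k·n₁)) = σ²·(k+1)/(k·n₁).
So n₁ = (1 + 1/k)·((z_{α/2} + z_β)/d)² = 1.500 × (2.927/0.45)².
n₁ = 1.500 × 42.31 = 63.5.
Round up: n₁ = 64, giving n₂ = 2 × 64 = 128.

n₁ = 64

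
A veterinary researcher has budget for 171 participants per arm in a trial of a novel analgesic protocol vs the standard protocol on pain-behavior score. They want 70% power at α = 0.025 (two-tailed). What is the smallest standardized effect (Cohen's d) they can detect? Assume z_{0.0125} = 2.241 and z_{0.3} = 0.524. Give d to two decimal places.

For two independent groups of n = 171 each: d_min = (z_{α/2} + z_β)·√(2/n).
z-sum = 2.241 + 0.524 = 2.765.
d_min = 2.765 × √(2/171) = 2.765 × 0.1081 = 0.299.

d_min ≈ 0.30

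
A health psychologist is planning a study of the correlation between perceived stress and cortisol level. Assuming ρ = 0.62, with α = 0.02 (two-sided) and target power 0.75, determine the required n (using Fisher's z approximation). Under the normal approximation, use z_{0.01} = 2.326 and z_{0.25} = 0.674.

n = 21

Fisher's z: C = ½·ln((1+r)/(1−r)) = ½·ln(4.2632) = 0.7250.
n = ((z_{α/2} + z_β)/C)² + 3.
(2.326 + 0.674) / 0.7250 = 3.000 / 0.7250 = 4.138.
n = 4.138² + 3 = 17.12 + 3 = 20.1.
Round up.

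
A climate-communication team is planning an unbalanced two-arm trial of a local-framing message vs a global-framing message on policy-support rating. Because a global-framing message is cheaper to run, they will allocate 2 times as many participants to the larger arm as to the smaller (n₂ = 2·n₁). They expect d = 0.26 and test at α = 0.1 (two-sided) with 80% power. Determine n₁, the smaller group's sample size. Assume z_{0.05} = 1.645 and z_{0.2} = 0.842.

n₁ = 138

With allocation ratio k = n₂/n₁ = 2, Var(x̄₁−x̄₂) = σ²(1/n₁ + 1/(k·n₁)) = σ²·(k+1)/(k·n₁).
So n₁ = (1 + 1/k)·((z_{α/2} + z_β)/d)² = 1.500 × (2.487/0.26)².
n₁ = 1.500 × 91.50 = 137.2.
Round up: n₁ = 138, giving n₂ = 2 × 138 = 276.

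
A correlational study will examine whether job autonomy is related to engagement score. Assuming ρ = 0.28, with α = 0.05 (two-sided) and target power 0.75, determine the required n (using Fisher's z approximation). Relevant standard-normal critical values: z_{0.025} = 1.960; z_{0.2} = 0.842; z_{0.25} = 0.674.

Fisher's z: C = ½·ln((1+r)/(1−r)) = ½·ln(1.7778) = 0.2877.
n = ((z_{α/2} + z_β)/C)² + 3.
(1.960 + 0.674) / 0.2877 = 2.634 / 0.2877 = 9.155.
n = 9.155² + 3 = 83.82 + 3 = 86.8.
Round up.

n = 87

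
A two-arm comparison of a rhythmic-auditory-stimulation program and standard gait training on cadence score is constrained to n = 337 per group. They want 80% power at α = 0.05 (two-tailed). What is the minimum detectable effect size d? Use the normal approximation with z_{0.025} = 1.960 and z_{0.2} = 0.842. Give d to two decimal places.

For two independent groups of n = 337 each: d_min = (z_{α/2} + z_β)·√(2/n).
z-sum = 1.960 + 0.842 = 2.802.
d_min = 2.802 × √(2/337) = 2.802 × 0.0770 = 0.216.

d_min ≈ 0.22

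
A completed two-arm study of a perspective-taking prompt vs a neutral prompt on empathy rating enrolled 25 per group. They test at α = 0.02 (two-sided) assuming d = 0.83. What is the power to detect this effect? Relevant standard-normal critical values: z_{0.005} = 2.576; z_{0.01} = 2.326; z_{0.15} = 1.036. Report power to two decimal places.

For two equal groups, power = Φ(d·√(n/2) − z_{α/2}).
d·√(n/2) = 0.83 × √(25/2) = 0.83 × 3.536 = 2.934.
z_β = 2.934 − 2.326 = 0.608.
Power = Φ(0.608) = 0.729.

power ≈ 0.73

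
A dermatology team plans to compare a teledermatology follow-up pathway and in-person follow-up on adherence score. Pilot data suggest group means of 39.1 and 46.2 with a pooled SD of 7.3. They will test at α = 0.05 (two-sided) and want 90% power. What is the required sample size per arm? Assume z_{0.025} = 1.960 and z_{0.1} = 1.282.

Cohen's d = |M₁ − M₂| / SD_pooled = |39.1 − 46.2| / 7.3 = 7.1 / 7.3 = 0.973.
For two independent groups with equal n: n = 2·((z_{α/2} + z_β) / d)².
z_{α/2} + z_β = 1.960 + 1.282 = 3.242.
n = 2 × (3.242 / 0.973)² = 2 × 3.332² = 2 × 11.10 = 22.2.
Round up to the next whole participant.

n = 23 per group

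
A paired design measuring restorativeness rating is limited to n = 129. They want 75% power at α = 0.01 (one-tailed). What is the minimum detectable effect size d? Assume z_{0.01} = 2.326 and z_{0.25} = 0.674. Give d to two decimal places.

d_min ≈ 0.26

For a single sample (or paired design) of n = 129: d_min = (z_{α} + z_β)/√n.
z-sum = 2.326 + 0.674 = 3.000.
d_min = 3.000 / √129 = 3.000 / 11.358 = 0.264.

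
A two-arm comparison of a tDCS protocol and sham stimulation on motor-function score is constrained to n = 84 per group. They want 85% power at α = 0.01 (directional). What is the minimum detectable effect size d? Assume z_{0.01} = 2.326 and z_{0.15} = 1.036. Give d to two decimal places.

d_min ≈ 0.52

For two independent groups of n = 84 each: d_min = (z_{α} + z_β)·√(2/n).
z-sum = 2.326 + 1.036 = 3.362.
d_min = 3.362 × √(2/84) = 3.362 × 0.1543 = 0.519.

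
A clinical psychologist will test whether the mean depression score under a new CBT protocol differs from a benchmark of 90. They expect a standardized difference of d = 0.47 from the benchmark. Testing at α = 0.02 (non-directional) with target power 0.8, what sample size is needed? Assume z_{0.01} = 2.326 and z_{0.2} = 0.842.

n = 46

For a one-sample test: n = ((z_{α/2} + z_β) / d)².
z_{α/2} + z_β = 2.326 + 0.842 = 3.168.
n = (3.168 / 0.47)² = 6.740² = 45.43.
Round up.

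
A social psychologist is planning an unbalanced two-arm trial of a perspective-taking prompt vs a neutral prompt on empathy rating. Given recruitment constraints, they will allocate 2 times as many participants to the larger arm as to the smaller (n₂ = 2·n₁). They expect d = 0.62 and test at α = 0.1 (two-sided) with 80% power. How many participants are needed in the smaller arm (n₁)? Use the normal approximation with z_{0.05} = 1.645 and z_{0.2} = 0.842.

n₁ = 25

With allocation ratio k = n₂/n₁ = 2, Var(x̄₁−x̄₂) = σ²(1/n₁ + 1/(k·n₁)) = σ²·(k+1)/(k·n₁).
So n₁ = (1 + 1/k)·((z_{α/2} + z_β)/d)² = 1.500 × (2.487/0.62)².
n₁ = 1.500 × 16.09 = 24.1.
Round up: n₁ = 25, giving n₂ = 2 × 25 = 50.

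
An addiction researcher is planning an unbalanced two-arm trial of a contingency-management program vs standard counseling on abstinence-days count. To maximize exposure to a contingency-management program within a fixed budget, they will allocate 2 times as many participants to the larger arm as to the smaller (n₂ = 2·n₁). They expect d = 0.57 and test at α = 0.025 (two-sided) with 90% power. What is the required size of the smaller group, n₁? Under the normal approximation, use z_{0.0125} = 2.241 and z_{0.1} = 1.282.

n₁ = 58

With allocation ratio k = n₂/n₁ = 2, Var(x̄₁−x̄₂) = σ²(1/n₁ + 1/(k·n₁)) = σ²·(k+1)/(k·n₁).
So n₁ = (1 + 1/k)·((z_{α/2} + z_β)/d)² = 1.500 × (3.523/0.57)².
n₁ = 1.500 × 38.20 = 57.3.
Round up: n₁ = 58, giving n₂ = 2 × 58 = 116.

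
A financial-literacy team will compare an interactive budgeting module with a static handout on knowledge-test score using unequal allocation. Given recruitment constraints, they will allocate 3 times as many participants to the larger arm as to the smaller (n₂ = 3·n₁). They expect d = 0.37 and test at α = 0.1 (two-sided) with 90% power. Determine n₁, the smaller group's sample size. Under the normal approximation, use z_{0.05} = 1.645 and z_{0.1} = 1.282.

n₁ = 84

With allocation ratio k = n₂/n₁ = 3, Var(x̄₁−x̄₂) = σ²(1/n₁ + 1/(k·n₁)) = σ²·(k+1)/(k·n₁).
So n₁ = (1 + 1/k)·((z_{α/2} + z_β)/d)² = 1.333 × (2.927/0.37)².
n₁ = 1.333 × 62.58 = 83.4.
Round up: n₁ = 84, giving n₂ = 3 × 84 = 252.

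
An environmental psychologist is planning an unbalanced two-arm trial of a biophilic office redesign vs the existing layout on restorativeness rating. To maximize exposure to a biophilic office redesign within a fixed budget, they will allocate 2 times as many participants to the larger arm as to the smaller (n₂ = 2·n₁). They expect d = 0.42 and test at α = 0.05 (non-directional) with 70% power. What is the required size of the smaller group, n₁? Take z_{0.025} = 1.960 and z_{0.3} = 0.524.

With allocation ratio k = n₂/n₁ = 2, Var(x̄₁−x̄₂) = σ²(1/n₁ + 1/(k·n₁)) = σ²·(k+1)/(k·n₁).
So n₁ = (1 + 1/k)·((z_{α/2} + z_β)/d)² = 1.500 × (2.484/0.42)².
n₁ = 1.500 × 34.98 = 52.5.
Round up: n₁ = 53, giving n₂ = 2 × 53 = 106.

n₁ = 53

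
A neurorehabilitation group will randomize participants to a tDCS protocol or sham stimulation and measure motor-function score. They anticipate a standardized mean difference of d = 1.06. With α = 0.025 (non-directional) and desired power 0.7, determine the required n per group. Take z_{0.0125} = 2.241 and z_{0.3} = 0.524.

For two independent groups with equal n: n = 2·((z_{α/2} + z_β) / d)².
z_{α/2} + z_β = 2.241 + 0.524 = 2.765.
n = 2 × (2.765 / 1.06)² = 2 × 2.608² = 2 × 6.80 = 13.6.
Round up to the next whole participant.

n = 14 per group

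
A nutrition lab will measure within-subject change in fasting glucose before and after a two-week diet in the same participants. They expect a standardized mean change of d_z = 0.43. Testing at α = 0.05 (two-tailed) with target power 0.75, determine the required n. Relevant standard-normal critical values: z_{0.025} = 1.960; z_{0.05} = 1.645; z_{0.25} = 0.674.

n = 38 pairs

For a paired (one-sample on differences) test: n = ((z_{α/2} + z_β) / d)².
z_{α/2} + z_β = 1.960 + 0.674 = 2.634.
n = (2.634 / 0.43)² = 6.126² = 37.52.
Round up.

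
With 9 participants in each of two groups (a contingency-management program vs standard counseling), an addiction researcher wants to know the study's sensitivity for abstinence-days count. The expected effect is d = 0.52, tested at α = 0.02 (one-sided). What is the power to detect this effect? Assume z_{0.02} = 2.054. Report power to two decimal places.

For two equal groups, power = Φ(d·√(n/2) − z_{α}).
d·√(n/2) = 0.52 × √(9/2) = 0.52 × 2.121 = 1.103.
z_β = 1.103 − 2.054 = -0.951.
Power = Φ(-0.951) = 0.171.

power ≈ 0.17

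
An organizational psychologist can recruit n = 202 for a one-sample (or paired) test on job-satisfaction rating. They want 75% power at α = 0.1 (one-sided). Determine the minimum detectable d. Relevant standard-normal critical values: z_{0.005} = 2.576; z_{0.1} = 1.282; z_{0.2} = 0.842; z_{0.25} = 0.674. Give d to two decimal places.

d_min ≈ 0.14

For a single sample (or paired design) of n = 202: d_min = (z_{α} + z_β)/√n.
z-sum = 1.282 + 0.674 = 1.956.
d_min = 1.956 / √202 = 1.956 / 14.213 = 0.138.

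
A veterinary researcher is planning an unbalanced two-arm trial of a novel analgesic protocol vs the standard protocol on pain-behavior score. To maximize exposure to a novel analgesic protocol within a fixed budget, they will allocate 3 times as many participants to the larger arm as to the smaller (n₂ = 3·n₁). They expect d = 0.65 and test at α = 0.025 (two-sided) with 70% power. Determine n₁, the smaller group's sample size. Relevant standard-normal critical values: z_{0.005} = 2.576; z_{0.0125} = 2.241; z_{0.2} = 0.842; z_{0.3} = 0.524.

With allocation ratio k = n₂/n₁ = 3, Var(x̄₁−x̄₂) = σ²(1/n₁ + 1/(k·n₁)) = σ²·(k+1)/(k·n₁).
So n₁ = (1 + 1/k)·((z_{α/2} + z_β)/d)² = 1.333 × (2.765/0.65)².
n₁ = 1.333 × 18.10 = 24.1.
Round up: n₁ = 25, giving n₂ = 3 × 25 = 75.

n₁ = 25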